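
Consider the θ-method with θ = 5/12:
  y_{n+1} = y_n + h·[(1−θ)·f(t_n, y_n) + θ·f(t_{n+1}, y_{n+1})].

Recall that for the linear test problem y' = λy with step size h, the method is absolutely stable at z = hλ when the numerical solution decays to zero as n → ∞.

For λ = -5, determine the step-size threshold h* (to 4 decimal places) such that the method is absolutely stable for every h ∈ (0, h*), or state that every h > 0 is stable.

(-12.0000,0); λ=-5 ⇒ h* = (12)/5 = 2.4000.

With y'=λy (z=hλ):
  y_{n+1} = y_n + z·[7/12·y_n + 5/12·y_{n+1}] ⇒ (1 − 5/12z)y_{n+1} = (1 + 7/12z)y_n
  Hence R(z) = (1 + 7/12z)/(1 − 5/12z).

Find x<0 with |R(x)|<1.
x=-0.31: |R|=0.7255
R=−1: 1+7/12x = −1+5/12x ⇒ -1/6x=2 ⇒ x=2/(-1/6)=-12.0000
Confirm numerically:
  x=-7.930: |R|=0.84240 <1
  x=-7.329: |R|=0.80796 <1
  x=-5.741: |R|=0.69247 <1
  x=-5.280: |R|=0.65000 <1
  x=-12.326: |R|=1.00886 >1
  x=-12.190: |R|=1.00521 >1
So |R|<1 on (-12.0000, 0).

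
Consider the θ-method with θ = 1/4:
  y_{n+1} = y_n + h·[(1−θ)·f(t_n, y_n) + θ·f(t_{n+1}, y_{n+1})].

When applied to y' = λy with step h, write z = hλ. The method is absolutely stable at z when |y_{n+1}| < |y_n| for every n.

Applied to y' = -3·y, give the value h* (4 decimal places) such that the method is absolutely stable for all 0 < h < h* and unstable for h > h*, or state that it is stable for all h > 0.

(-4.0000,0); λ=-3 ⇒ h* = (4)/3 = 1.3333.

Test eqn y'=λy, z=hλ:
  y_{n+1} = y_n + z·[3/4·y_n + 1/4·y_{n+1}] ⇒ (1 − 1/4z)y_{n+1} = (1 + 3/4z)y_n
  Hence R(z) = (1 + 3/4z)/(1 − 1/4z).

Find x<0 with |R(x)|<1.
x=-0.72: |R|=0.3898
R=−1: 1+3/4x = −1+1/4x ⇒ -1/2x=2 ⇒ x=2/(-1/2)=-4.0000
Confirm numerically:
  x=-3.657: |R|=0.91041 <1
  x=-2.513: |R|=0.54337 <1
  x=-1.643: |R|=0.16463 <1
  x=-4.559: |R|=1.13062 >1
  x=-4.499: |R|=1.11743 >1
Stable set (-4.0000, 0).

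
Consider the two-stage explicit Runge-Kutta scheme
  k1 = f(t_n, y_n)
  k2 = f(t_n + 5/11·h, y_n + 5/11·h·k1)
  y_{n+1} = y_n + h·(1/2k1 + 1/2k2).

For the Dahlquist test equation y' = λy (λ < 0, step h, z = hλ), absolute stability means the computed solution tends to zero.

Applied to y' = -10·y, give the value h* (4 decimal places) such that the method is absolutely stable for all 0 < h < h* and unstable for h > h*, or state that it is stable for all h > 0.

(-4.4000,0); λ=-10 ⇒ h* = (22/5)/10 = 0.4400.

On y'=λy, z=hλ:
  k1=λy_n ⇒ h·k1=z·y_n;  k2=λ(1+5/11z)y_n ⇒ h·k2=z(1+5/11z)y_n
  y_{n+1}/y_n = 1 + 1/2z + 1/2z(1+5/11z) = 1 + z + 5/22z²
  R(z) = 1 + z + 5/22z².

Solve |R(x)|<1 on ℝ⁻.
x=-1.37: |R|=0.0566
R=1: x+5/22x²=0 ⇒ x=−22/5=-4.4000; min R=1−1/(4·5/22)=-0.1000>−1
Confirm numerically:
  x=-4.091: |R|=0.71270 <1
  x=-2.982: |R|=0.03898 <1
  x=-1.971: |R|=0.08808 <1
  x=-1.866: |R|=0.07465 <1
  x=-4.855: |R|=1.50205 >1
  x=-4.553: |R|=1.15832 >1
  x=-4.527: |R|=1.13067 >1
Interval (-4.4000, 0).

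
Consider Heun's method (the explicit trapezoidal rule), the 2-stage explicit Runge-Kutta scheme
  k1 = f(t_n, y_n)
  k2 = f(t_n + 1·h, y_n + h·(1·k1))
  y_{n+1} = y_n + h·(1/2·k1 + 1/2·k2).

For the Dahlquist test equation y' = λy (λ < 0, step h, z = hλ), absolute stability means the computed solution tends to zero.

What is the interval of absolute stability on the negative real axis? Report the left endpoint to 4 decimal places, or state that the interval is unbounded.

Set f=λy, z=hλ:
  order 2, 2-stage ⇒ R(z)=1+z+z^2/2
  (e.g. R(-1.23)=0.52645, |R|=0.52645)

Find x<0 with |R(x)|<1.
x=-1.23: |R|=0.5264
|R(-2.24)|=1.2688 |R(-1.17)|=0.5144 |R(-0.83)|=0.5145
Bisect:
  x_lo=-2.3225 |R|=1.3745  x_hi=-0.2143 |R|=0.8086
  mid=-1.26842 |R|=0.53602 →hi
  mid=-1.79546 |R|=0.81638 →hi
  mid=-2.05899 |R|=1.06073 →lo
  mid=-1.92723 |R|=0.92987 →hi
  mid=-1.99311 |R|=0.99313 →hi
  mid=-2.02605 |R|=1.02639 →lo
  mid=-2.00958 |R|=1.00962 →lo
  mid=-2.00134 |R|=1.00134 →lo
  mid=-1.99722 |R|=0.99723 →hi
  ...
  [-2.00005,-1.99993] ⇒ x*=-2.0000
Interval (-2.0000, 0).

(-2.0000, 0).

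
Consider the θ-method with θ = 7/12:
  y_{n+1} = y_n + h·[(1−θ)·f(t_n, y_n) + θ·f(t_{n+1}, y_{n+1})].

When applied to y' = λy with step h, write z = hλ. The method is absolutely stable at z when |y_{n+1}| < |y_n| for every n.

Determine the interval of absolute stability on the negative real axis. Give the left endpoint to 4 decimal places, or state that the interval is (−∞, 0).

On y'=λy, z=hλ:
  y_{n+1} = y_n + z·[5/12·y_n + 7/12·y_{n+1}] ⇒ (1 − 7/12z)y_{n+1} = (1 + 5/12z)y_n
  ⇒ R(z) = (1 + 5/12z)/(1 − 7/12z).

Boundary: |R(x)|=1, x<0.
x=-0.36: |R|=0.7025
x=-2: |R|=0.0769
x=-10: |R|=0.4634
x=-100: |R|=0.6854
θ=7/12≥1/2 ⇒ |1+5/12x|<|1−7/12x| ∀x<0 ⇒ stable on all of ℝ⁻.

interval (−∞, 0).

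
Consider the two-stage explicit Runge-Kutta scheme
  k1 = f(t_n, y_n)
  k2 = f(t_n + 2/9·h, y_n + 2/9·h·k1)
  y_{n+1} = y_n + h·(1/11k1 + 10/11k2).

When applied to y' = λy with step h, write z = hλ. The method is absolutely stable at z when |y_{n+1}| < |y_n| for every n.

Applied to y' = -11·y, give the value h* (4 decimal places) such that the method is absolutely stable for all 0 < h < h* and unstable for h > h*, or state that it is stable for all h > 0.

Test eqn y'=λy, z=hλ:
  k1=λy_n ⇒ h·k1=z·y_n;  k2=λ(1+2/9z)y_n ⇒ h·k2=z(1+2/9z)y_n
  y_{n+1}/y_n = 1 + 1/11z + 10/11z(1+2/9z) = 1 + z + 20/99z²
  Hence R(z) = 1 + z + 20/99z².

Need |R(x)|<1, x<0.
x=-1.72: |R|=0.1223
R=1: x+20/99x²=0 ⇒ x=−99/20=-4.9500; min R=1−1/(4·20/99)=-0.2375>−1
Confirm numerically:
  x=-2.815: |R|=0.21415 <1
  x=-2.753: |R|=0.22189 <1
  x=-2.701: |R|=0.22718 <1
  x=-2.427: |R|=0.23703 <1
  x=-5.501: |R|=1.61233 >1
  x=-5.480: |R|=1.58675 >1
  x=-5.128: |R|=1.18440 >1
So |R|<1 on (-4.9500, 0).

(-4.9500,0); λ=-11 ⇒ h* = (99/20)/11 = 0.4500.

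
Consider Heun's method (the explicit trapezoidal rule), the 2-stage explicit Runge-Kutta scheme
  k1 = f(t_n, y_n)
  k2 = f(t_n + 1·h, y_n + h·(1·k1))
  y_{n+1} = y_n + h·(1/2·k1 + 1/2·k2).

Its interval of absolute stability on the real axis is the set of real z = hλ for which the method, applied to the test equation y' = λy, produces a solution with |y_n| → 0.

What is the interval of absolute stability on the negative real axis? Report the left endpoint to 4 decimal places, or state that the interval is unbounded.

z∈(-2.0000,0).

Test eqn y'=λy, z=hλ:
  order 2, 2-stage ⇒ R(z)=1+z+z^2/2
  (e.g. R(-0.75)=0.53125, |R|=0.53125)

Solve |R(x)|<1 on ℝ⁻.
x=-0.75: |R|=0.5312
|R(-2.37)|=1.4385 |R(-2.16)|=1.1728 |R(-0.95)|=0.5012
Bisect:
  x_lo=-2.6217 |R|=1.8150  x_hi=-0.1514 |R|=0.8601
  mid=-1.38657 |R|=0.57472 →hi
  mid=-2.00415 |R|=1.00416 →lo
  mid=-1.69536 |R|=0.74176 →hi
  mid=-1.84976 |R|=0.86104 →hi
  mid=-1.92695 |R|=0.92962 →hi
  mid=-1.96555 |R|=0.96615 →hi
  mid=-1.98485 |R|=0.98497 →hi
  mid=-1.99450 |R|=0.99452 →hi
  ...
  [-2.00008,-1.99993] ⇒ x*=-2.0000
Stable set (-2.0000, 0).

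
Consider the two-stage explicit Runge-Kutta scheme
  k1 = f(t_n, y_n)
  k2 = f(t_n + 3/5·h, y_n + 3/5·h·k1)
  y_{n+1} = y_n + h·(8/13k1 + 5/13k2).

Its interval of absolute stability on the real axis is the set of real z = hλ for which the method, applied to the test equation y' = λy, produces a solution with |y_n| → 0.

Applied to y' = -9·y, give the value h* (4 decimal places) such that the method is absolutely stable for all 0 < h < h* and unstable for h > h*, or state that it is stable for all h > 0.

(-4.3333,0); λ=-9 ⇒ h* = (13/3)/9 = 0.4815.

On y'=λy, z=hλ:
  k1=λy_n ⇒ h·k1=z·y_n;  k2=λ(1+3/5z)y_n ⇒ h·k2=z(1+3/5z)y_n
  y_{n+1}/y_n = 1 + 8/13z + 5/13z(1+3/5z) = 1 + z + 3/13z²
  Hence R(z) = 1 + z + 3/13z².

Find x<0 with |R(x)|<1.
x=-1.45: |R|=0.0352
R=1: x+3/13x²=0 ⇒ x=−13/3=-4.3333; min R=1−1/(4·3/13)=-0.0833>−1
Confirm numerically:
  x=-4.251: |R|=0.91923 <1
  x=-2.333: |R|=0.07695 <1
  x=-1.995: |R|=0.07653 <1
  x=-4.677: |R|=1.37092 >1
  x=-4.439: |R|=1.10824 >1
  x=-4.358: |R|=1.02481 >1
Stable set (-4.3333, 0).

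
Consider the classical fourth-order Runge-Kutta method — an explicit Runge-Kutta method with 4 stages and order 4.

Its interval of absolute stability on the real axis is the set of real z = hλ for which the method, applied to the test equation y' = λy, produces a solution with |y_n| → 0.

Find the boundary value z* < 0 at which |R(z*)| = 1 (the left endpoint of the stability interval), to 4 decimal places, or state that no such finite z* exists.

Test eqn y'=λy, z=hλ:
  order 4, 4-stage ⇒ R(z)=1+z+z^2/2+z^3/6+z^4/24
  (e.g. R(-1.11)=0.34136, |R|=0.34136)

Find x<0 with |R(x)|<1.
x=-1.11: |R|=0.3414
|R(-1.29)|=0.2997 |R(-1.02)|=0.3684 |R(-0.6)|=0.5494
Bisect:
  x_lo=-3.6333 |R|=3.2342  x_hi=-0.0727 |R|=0.9299
  mid=-1.85299 |R|=0.29463 →hi
  mid=-2.74313 |R|=0.93827 →hi
  mid=-3.18820 |R|=1.79794 →lo
  mid=-2.96566 |R|=1.30779 →lo
  mid=-2.85440 |R|=1.10928 →lo
  mid=-2.79876 |R|=1.02050 →lo
  mid=-2.77095 |R|=0.97858 →hi
  mid=-2.78485 |R|=0.99934 →hi
  mid=-2.79181 |R|=1.00987 →lo
  ...
  [-2.78551,-2.78529] ⇒ x*=-2.7853
Interval (-2.7853, 0).

z* = -2.7853.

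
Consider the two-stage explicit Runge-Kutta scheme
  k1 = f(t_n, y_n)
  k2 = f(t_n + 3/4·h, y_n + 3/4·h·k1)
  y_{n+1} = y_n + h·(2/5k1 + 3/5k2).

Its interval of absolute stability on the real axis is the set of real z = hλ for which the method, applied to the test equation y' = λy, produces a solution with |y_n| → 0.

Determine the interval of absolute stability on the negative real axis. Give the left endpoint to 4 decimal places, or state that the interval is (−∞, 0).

Test eqn y'=λy, z=hλ:
  k1=λy_n ⇒ h·k1=z·y_n;  k2=λ(1+3/4z)y_n ⇒ h·k2=z(1+3/4z)y_n
  y_{n+1}/y_n = 1 + 2/5z + 3/5z(1+3/4z) = 1 + z + 9/20z²
  ⇒ R(z) = 1 + z + 9/20z².

Boundary: |R(x)|=1, x<0.
x=-1.5: |R|=0.5125
R=1: x+9/20x²=0 ⇒ x=−20/9=-2.2222; min R=1−1/(4·9/20)=0.4444>−1
Confirm numerically:
  x=-2.120: |R|=0.90248 <1
  x=-1.114: |R|=0.44445 <1
  x=-1.038: |R|=0.44685 <1
  x=-2.792: |R|=1.71587 >1
  x=-2.365: |R|=1.15195 >1
So |R|<1 on (-2.2222, 0).

z∈(-2.2222,0).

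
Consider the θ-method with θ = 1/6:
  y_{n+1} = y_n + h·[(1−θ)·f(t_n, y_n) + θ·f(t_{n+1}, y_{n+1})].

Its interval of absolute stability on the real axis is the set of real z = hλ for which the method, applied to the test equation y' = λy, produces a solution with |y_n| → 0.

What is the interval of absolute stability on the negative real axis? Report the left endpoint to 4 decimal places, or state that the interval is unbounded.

(-3.0000, 0).

Test eqn y'=λy, z=hλ:
  y_{n+1} = y_n + z·[5/6·y_n + 1/6·y_{n+1}] ⇒ (1 − 1/6z)y_{n+1} = (1 + 5/6z)y_n
  so R(z) = (1 + 5/6z)/(1 − 1/6z).

Need |R(x)|<1, x<0.
x=-1.45: |R|=0.1678
R=−1: 1+5/6x = −1+1/6x ⇒ -2/3x=2 ⇒ x=2/(-2/3)=-3.0000
Confirm numerically:
  x=-2.679: |R|=0.85206 <1
  x=-2.541: |R|=0.78504 <1
  x=-1.508: |R|=0.20511 <1
  x=-1.306: |R|=0.07254 <1
  x=-3.398: |R|=1.16940 >1
  x=-3.222: |R|=1.09629 >1
  x=-3.200: |R|=1.08696 >1
Interval (-3.0000, 0).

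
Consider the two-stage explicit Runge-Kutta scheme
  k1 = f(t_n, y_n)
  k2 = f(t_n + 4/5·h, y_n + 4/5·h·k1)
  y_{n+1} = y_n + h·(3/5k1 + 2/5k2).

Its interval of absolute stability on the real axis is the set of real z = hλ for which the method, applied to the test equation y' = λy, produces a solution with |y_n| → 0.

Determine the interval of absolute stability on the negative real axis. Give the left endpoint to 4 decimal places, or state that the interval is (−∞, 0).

(-3.1250, 0).

Set f=λy, z=hλ:
  k1=λy_n ⇒ h·k1=z·y_n;  k2=λ(1+4/5z)y_n ⇒ h·k2=z(1+4/5z)y_n
  y_{n+1}/y_n = 1 + 3/5z + 2/5z(1+4/5z) = 1 + z + 8/25z²
  R(z) = 1 + z + 8/25z².

Need |R(x)|<1, x<0.
x=-1.39: |R|=0.2283
R=1: x+8/25x²=0 ⇒ x=−25/8=-3.1250; min R=1−1/(4·8/25)=0.2188>−1
Confirm numerically:
  x=-2.171: |R|=0.33724 <1
  x=-2.024: |R|=0.28690 <1
  x=-1.579: |R|=0.21884 <1
  x=-3.571: |R|=1.50965 >1
  x=-3.498: |R|=1.41752 >1
  x=-3.408: |R|=1.30863 >1
Interval (-3.1250, 0).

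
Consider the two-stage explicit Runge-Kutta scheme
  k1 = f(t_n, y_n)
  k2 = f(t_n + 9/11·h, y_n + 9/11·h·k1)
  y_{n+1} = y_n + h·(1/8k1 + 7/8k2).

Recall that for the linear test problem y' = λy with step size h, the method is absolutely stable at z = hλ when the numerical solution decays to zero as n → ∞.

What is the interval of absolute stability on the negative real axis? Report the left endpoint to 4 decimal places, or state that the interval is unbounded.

Test eqn y'=λy, z=hλ:
  k1=λy_n ⇒ h·k1=z·y_n;  k2=λ(1+9/11z)y_n ⇒ h·k2=z(1+9/11z)y_n
  y_{n+1}/y_n = 1 + 1/8z + 7/8z(1+9/11z) = 1 + z + 63/88z²
  ⇒ R(z) = 1 + z + 63/88z².

Find x<0 with |R(x)|<1.
x=-1.15: |R|=0.7968
R=1: x+63/88x²=0 ⇒ x=−88/63=-1.3968; min R=1−1/(4·63/88)=0.6508>−1
Confirm numerically:
  x=-1.368: |R|=0.97177 <1
  x=-1.050: |R|=0.73929 <1
  x=-0.842: |R|=0.66555 <1
  x=-0.674: |R|=0.65122 <1
  x=-1.496: |R|=1.10622 >1
  x=-1.424: |R|=1.02770 >1
Stable set (-1.3968, 0).

z∈(-1.3968,0).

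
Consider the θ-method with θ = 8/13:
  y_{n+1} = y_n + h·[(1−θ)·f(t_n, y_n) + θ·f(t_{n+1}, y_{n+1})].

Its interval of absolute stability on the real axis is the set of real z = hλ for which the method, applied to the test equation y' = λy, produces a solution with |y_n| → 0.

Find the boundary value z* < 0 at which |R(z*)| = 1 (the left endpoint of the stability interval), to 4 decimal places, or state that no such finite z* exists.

interval (−∞, 0).

On y'=λy, z=hλ:
  y_{n+1} = y_n + z·[5/13·y_n + 8/13·y_{n+1}] ⇒ (1 − 8/13z)y_{n+1} = (1 + 5/13z)y_n
  so R(z) = (1 + 5/13z)/(1 − 8/13z).

Solve |R(x)|<1 on ℝ⁻.
x=-1.79: |R|=0.1482
x=-2: |R|=0.1034
x=-10: |R|=0.3978
x=-100: |R|=0.5990
θ=8/13≥1/2 ⇒ |1+5/13x|<|1−8/13x| ∀x<0 ⇒ stable on all of ℝ⁻.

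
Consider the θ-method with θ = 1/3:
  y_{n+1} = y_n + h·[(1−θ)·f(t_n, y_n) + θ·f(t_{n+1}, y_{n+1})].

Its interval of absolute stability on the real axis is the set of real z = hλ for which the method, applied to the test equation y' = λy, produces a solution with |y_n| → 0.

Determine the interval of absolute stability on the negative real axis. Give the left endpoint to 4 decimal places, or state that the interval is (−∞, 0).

Test eqn y'=λy, z=hλ:
  y_{n+1} = y_n + z·[2/3·y_n + 1/3·y_{n+1}] ⇒ (1 − 1/3z)y_{n+1} = (1 + 2/3z)y_n
  ⇒ R(z) = (1 + 2/3z)/(1 − 1/3z).

Boundary: |R(x)|=1, x<0.
x=-1.18: |R|=0.1531
R=−1: 1+2/3x = −1+1/3x ⇒ -1/3x=2 ⇒ x=2/(-1/3)=-6.0000
Confirm numerically:
  x=-5.305: |R|=0.91632 <1
  x=-4.242: |R|=0.75725 <1
  x=-4.066: |R|=0.72629 <1
  x=-3.983: |R|=0.71116 <1
  x=-6.360: |R|=1.03846 >1
  x=-6.282: |R|=1.03038 >1
Stable set (-6.0000, 0).

z∈(-6.0000,0).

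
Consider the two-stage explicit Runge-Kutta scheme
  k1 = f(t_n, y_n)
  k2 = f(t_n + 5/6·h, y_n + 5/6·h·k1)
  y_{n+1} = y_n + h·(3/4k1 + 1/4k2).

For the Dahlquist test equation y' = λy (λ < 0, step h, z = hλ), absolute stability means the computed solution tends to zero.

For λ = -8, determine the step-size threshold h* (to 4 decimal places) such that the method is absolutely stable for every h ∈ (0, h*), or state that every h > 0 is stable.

(-4.8000,0); λ=-8 ⇒ h* = (24/5)/8 = 0.6000.

Set f=λy, z=hλ:
  k1=λy_n ⇒ h·k1=z·y_n;  k2=λ(1+5/6z)y_n ⇒ h·k2=z(1+5/6z)y_n
  y_{n+1}/y_n = 1 + 3/4z + 1/4z(1+5/6z) = 1 + z + 5/24z²
  Hence R(z) = 1 + z + 5/24z².

Boundary: |R(x)|=1, x<0.
x=-0.81: |R|=0.3267
R=1: x+5/24x²=0 ⇒ x=−24/5=-4.8000; min R=1−1/(4·5/24)=-0.2000>−1
Confirm numerically:
  x=-4.033: |R|=0.35556 <1
  x=-3.762: |R|=0.18647 <1
  x=-2.743: |R|=0.17549 <1
  x=-1.978: |R|=0.16290 <1
  x=-5.353: |R|=1.61671 >1
  x=-4.925: |R|=1.12826 >1
Stable set (-4.8000, 0).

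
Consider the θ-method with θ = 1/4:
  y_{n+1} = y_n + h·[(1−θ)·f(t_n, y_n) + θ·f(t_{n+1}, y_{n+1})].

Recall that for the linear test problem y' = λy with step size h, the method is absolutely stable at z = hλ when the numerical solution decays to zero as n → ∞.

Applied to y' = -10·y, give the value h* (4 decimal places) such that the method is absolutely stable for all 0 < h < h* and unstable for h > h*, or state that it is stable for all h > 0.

With y'=λy (z=hλ):
  y_{n+1} = y_n + z·[3/4·y_n + 1/4·y_{n+1}] ⇒ (1 − 1/4z)y_{n+1} = (1 + 3/4z)y_n
  R(z) = (1 + 3/4z)/(1 − 1/4z).

Find x<0 with |R(x)|<1.
x=-0.4: |R|=0.6364
R=−1: 1+3/4x = −1+1/4x ⇒ -1/2x=2 ⇒ x=2/(-1/2)=-4.0000
Confirm numerically:
  x=-3.921: |R|=0.98005 <1
  x=-3.709: |R|=0.92450 <1
  x=-2.932: |R|=0.69186 <1
  x=-1.744: |R|=0.21448 <1
  x=-4.541: |R|=1.12668 >1
  x=-4.246: |R|=1.05967 >1
  x=-4.211: |R|=1.05139 >1
Stable set (-4.0000, 0).

(-4.0000,0); λ=-10 ⇒ h* = (4)/10 = 0.4000.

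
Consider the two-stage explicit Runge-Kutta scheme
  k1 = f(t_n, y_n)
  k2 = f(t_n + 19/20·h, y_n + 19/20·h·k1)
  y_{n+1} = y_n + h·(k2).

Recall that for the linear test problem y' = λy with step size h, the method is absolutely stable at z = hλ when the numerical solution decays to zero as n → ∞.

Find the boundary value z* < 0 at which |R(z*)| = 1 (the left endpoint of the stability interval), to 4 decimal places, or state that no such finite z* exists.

On y'=λy, z=hλ:
  k1=λy_n ⇒ h·k1=z·y_n;  k2=λ(1+19/20z)y_n ⇒ h·k2=z(1+19/20z)y_n
  y_{n+1}/y_n = 1 + z(1+19/20z) = 1 + z + 19/20z²
  Hence R(z) = 1 + z + 19/20z².

Solve |R(x)|<1 on ℝ⁻.
x=-1.29: |R|=1.2909
R=1: x+19/20x²=0 ⇒ x=−20/19=-1.0526; min R=1−1/(4·19/20)=0.7368>−1
Confirm numerically:
  x=-1.023: |R|=0.97120 <1
  x=-0.660: |R|=0.75382 <1
  x=-0.617: |R|=0.74465 <1
  x=-0.510: |R|=0.73709 <1
  x=-1.559: |R|=1.74996 >1
  x=-1.462: |R|=1.56857 >1
  x=-1.372: |R|=1.41626 >1
Stable set (-1.0526, 0).

z* = -1.0526.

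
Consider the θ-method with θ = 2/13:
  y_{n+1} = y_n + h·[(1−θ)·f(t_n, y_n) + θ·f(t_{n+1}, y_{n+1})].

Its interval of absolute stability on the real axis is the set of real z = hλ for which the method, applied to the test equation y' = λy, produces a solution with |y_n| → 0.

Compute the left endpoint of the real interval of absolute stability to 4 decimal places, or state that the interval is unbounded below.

Test eqn y'=λy, z=hλ:
  y_{n+1} = y_n + z·[11/13·y_n + 2/13·y_{n+1}] ⇒ (1 − 2/13z)y_{n+1} = (1 + 11/13z)y_n
  Hence R(z) = (1 + 11/13z)/(1 − 2/13z).

Boundary: |R(x)|=1, x<0.
x=-1.3: |R|=0.0833
R=−1: 1+11/13x = −1+2/13x ⇒ -9/13x=2 ⇒ x=2/(-9/13)=-2.8889
Confirm numerically:
  x=-2.216: |R|=0.65259 <1
  x=-1.551: |R|=0.25220 <1
  x=-1.471: |R|=0.19954 <1
  x=-1.213: |R|=0.02224 <1
  x=-3.325: |R|=1.19975 >1
  x=-3.118: |R|=1.10719 >1
  x=-2.932: |R|=1.02057 >1
So |R|<1 on (-2.8889, 0).

left endpoint -2.8889.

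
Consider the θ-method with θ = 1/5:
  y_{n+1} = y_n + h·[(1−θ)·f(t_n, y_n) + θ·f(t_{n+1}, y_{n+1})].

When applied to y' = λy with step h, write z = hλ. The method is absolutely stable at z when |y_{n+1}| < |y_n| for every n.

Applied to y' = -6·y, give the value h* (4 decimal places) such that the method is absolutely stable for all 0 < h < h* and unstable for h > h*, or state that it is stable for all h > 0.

With y'=λy (z=hλ):
  y_{n+1} = y_n + z·[4/5·y_n + 1/5·y_{n+1}] ⇒ (1 − 1/5z)y_{n+1} = (1 + 4/5z)y_n
  Hence R(z) = (1 + 4/5z)/(1 − 1/5z).

Solve |R(x)|<1 on ℝ⁻.
x=-0.35: |R|=0.6729
R=−1: 1+4/5x = −1+1/5x ⇒ -3/5x=2 ⇒ x=2/(-3/5)=-3.3333
Confirm numerically:
  x=-3.058: |R|=0.89749 <1
  x=-1.631: |R|=0.22983 <1
  x=-1.380: |R|=0.08150 <1
  x=-3.860: |R|=1.17833 >1
  x=-3.648: |R|=1.10916 >1
Interval (-3.3333, 0).

(-3.3333,0); λ=-6 ⇒ h* = (10/3)/6 = 0.5556.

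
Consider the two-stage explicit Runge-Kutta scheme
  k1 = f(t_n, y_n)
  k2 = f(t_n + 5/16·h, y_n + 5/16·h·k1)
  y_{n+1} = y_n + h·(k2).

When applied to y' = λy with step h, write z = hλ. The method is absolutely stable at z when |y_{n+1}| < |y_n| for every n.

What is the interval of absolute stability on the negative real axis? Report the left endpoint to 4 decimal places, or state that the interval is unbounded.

On y'=λy, z=hλ:
  k1=λy_n ⇒ h·k1=z·y_n;  k2=λ(1+5/16z)y_n ⇒ h·k2=z(1+5/16z)y_n
  y_{n+1}/y_n = 1 + z(1+5/16z) = 1 + z + 5/16z²
  so R(z) = 1 + z + 5/16z².

Need |R(x)|<1, x<0.
x=-1.2: |R|=0.2500
R=1: x+5/16x²=0 ⇒ x=−16/5=-3.2000; min R=1−1/(4·5/16)=0.2000>−1
Confirm numerically:
  x=-2.752: |R|=0.61472 <1
  x=-1.566: |R|=0.20036 <1
  x=-1.502: |R|=0.20300 <1
  x=-3.716: |R|=1.59921 >1
  x=-3.600: |R|=1.45000 >1
  x=-3.304: |R|=1.10738 >1
Stable set (-3.2000, 0).

z∈(-3.2000,0).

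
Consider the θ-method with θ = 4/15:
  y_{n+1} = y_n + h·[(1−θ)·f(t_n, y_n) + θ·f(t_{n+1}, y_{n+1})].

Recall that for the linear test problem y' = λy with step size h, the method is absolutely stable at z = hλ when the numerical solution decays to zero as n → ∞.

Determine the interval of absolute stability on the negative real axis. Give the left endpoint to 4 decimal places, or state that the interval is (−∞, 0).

On y'=λy, z=hλ:
  y_{n+1} = y_n + z·[11/15·y_n + 4/15·y_{n+1}] ⇒ (1 − 4/15z)y_{n+1} = (1 + 11/15z)y_n
  R(z) = (1 + 11/15z)/(1 − 4/15z).

Boundary: |R(x)|=1, x<0.
x=-0.64: |R|=0.4533
R=−1: 1+11/15x = −1+4/15x ⇒ -7/15x=2 ⇒ x=2/(-7/15)=-4.2857
Confirm numerically:
  x=-4.209: |R|=0.98313 <1
  x=-3.629: |R|=0.84425 <1
  x=-1.759: |R|=0.19736 <1
  x=-4.873: |R|=1.11919 >1
  x=-4.658: |R|=1.07749 >1
  x=-4.460: |R|=1.03715 >1
So |R|<1 on (-4.2857, 0).

z∈(-4.2857,0).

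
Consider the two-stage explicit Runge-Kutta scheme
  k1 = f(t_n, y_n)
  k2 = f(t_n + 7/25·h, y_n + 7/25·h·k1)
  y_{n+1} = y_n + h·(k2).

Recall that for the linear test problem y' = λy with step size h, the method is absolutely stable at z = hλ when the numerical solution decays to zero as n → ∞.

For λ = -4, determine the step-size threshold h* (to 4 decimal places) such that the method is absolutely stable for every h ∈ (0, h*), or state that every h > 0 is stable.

Test eqn y'=λy, z=hλ:
  k1=λy_n ⇒ h·k1=z·y_n;  k2=λ(1+7/25z)y_n ⇒ h·k2=z(1+7/25z)y_n
  y_{n+1}/y_n = 1 + z(1+7/25z) = 1 + z + 7/25z²
  R(z) = 1 + z + 7/25z².

Need |R(x)|<1, x<0.
x=-1.31: |R|=0.1705
R=1: x+7/25x²=0 ⇒ x=−25/7=-3.5714; min R=1−1/(4·7/25)=0.1071>−1
Confirm numerically:
  x=-3.451: |R|=0.88363 <1
  x=-1.811: |R|=0.10732 <1
  x=-1.707: |R|=0.10888 <1
  x=-4.024: |R|=1.50992 >1
  x=-3.879: |R|=1.33406 >1
  x=-3.656: |R|=1.08657 >1
So |R|<1 on (-3.5714, 0).

(-3.5714,0); λ=-4 ⇒ h* = (25/7)/4 = 0.8929.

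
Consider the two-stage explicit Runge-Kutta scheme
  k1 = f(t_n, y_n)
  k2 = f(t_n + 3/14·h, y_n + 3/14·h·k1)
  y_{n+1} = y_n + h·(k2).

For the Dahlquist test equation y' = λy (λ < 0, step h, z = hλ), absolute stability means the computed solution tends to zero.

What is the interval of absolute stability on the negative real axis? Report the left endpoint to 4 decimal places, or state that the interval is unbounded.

(-4.6667, 0).

On y'=λy, z=hλ:
  k1=λy_n ⇒ h·k1=z·y_n;  k2=λ(1+3/14z)y_n ⇒ h·k2=z(1+3/14z)y_n
  y_{n+1}/y_n = 1 + z(1+3/14z) = 1 + z + 3/14z²
  R(z) = 1 + z + 3/14z².

Solve |R(x)|<1 on ℝ⁻.
x=-0.78: |R|=0.3504
R=1: x+3/14x²=0 ⇒ x=−14/3=-4.6667; min R=1−1/(4·3/14)=-0.1667>−1
Confirm numerically:
  x=-3.838: |R|=0.31848 <1
  x=-3.705: |R|=0.23651 <1
  x=-2.577: |R|=0.15394 <1
  x=-2.009: |R|=0.14413 <1
  x=-5.247: |R|=1.65250 >1
  x=-4.932: |R|=1.28042 >1
  x=-4.813: |R|=1.15092 >1
Interval (-4.6667, 0).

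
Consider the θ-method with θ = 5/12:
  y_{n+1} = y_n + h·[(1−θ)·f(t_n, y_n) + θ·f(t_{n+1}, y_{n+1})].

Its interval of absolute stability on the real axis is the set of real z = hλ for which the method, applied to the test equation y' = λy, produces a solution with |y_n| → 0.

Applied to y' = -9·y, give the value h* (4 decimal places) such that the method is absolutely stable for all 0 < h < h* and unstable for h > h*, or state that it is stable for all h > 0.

Test eqn y'=λy, z=hλ:
  y_{n+1} = y_n + z·[7/12·y_n + 5/12·y_{n+1}] ⇒ (1 − 5/12z)y_{n+1} = (1 + 7/12z)y_n
  so R(z) = (1 + 7/12z)/(1 − 5/12z).

Find x<0 with |R(x)|<1.
x=-0.63: |R|=0.5010
R=−1: 1+7/12x = −1+5/12x ⇒ -1/6x=2 ⇒ x=2/(-1/6)=-12.0000
Confirm numerically:
  x=-11.916: |R|=0.99765 <1
  x=-8.633: |R|=0.87793 <1
  x=-6.415: |R|=0.74657 <1
  x=-12.467: |R|=1.01256 >1
  x=-12.296: |R|=1.00806 >1
Interval (-12.0000, 0).

(-12.0000,0); λ=-9 ⇒ h* = (12)/9 = 1.3333.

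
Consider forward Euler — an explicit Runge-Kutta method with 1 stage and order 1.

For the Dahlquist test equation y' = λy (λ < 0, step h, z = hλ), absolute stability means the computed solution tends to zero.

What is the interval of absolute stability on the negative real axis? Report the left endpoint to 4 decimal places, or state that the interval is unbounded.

z∈(-2.0000,0).

On y'=λy, z=hλ:
  order 1, 1-stage ⇒ R(z)=1+z
  (e.g. R(-0.51)=0.49000, |R|=0.49000)

Find x<0 with |R(x)|<1.
x=-0.51: |R|=0.4900
|R(-1.65)|=0.6500 |R(-1.29)|=0.2900 |R(-1.07)|=0.0700
Bisect:
  x_lo=-2.4246 |R|=1.4246  x_hi=-0.2960 |R|=0.7040
  mid=-1.36029 |R|=0.36029 →hi
  mid=-1.89244 |R|=0.89244 →hi
  mid=-2.15851 |R|=1.15851 →lo
  mid=-2.02547 |R|=1.02547 →lo
  mid=-1.95896 |R|=0.95896 →hi
  mid=-1.99222 |R|=0.99222 →hi
  mid=-2.00884 |R|=1.00884 →lo
  mid=-2.00053 |R|=1.00053 →lo
  mid=-1.99637 |R|=0.99637 →hi
  ...
  [-2.00001,-1.99988] ⇒ x*=-2.0000
Stable set (-2.0000, 0).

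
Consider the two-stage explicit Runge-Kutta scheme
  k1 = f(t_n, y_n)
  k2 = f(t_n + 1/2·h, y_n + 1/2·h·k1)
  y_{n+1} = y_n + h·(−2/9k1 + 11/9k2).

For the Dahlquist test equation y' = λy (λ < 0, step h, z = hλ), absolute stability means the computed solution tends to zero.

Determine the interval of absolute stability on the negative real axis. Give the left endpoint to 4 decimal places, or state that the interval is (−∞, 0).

(-1.6364, 0).

On y'=λy, z=hλ:
  k1=λy_n ⇒ h·k1=z·y_n;  k2=λ(1+1/2z)y_n ⇒ h·k2=z(1+1/2z)y_n
  y_{n+1}/y_n = 1 − 2/9z + 11/9z(1+1/2z) = 1 + z + 11/18z²
  R(z) = 1 + z + 11/18z².

Find x<0 with |R(x)|<1.
x=-0.96: |R|=0.6032
R=1: x+11/18x²=0 ⇒ x=−18/11=-1.6364; min R=1−1/(4·11/18)=0.5909>−1
Confirm numerically:
  x=-1.295: |R|=0.72985 <1
  x=-1.070: |R|=0.62966 <1
  x=-0.883: |R|=0.59348 <1
  x=-1.807: |R|=1.18843 >1
  x=-1.715: |R|=1.08242 >1
So |R|<1 on (-1.6364, 0).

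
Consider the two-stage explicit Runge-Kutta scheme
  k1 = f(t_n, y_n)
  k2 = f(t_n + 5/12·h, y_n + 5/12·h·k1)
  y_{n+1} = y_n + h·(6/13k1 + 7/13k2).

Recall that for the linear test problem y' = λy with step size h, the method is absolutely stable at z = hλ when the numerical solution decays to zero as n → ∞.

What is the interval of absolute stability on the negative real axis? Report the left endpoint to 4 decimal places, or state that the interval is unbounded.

(-4.4571, 0).

With y'=λy (z=hλ):
  k1=λy_n ⇒ h·k1=z·y_n;  k2=λ(1+5/12z)y_n ⇒ h·k2=z(1+5/12z)y_n
  y_{n+1}/y_n = 1 + 6/13z + 7/13z(1+5/12z) = 1 + z + 35/156z²
  so R(z) = 1 + z + 35/156z².

Find x<0 with |R(x)|<1.
x=-0.63: |R|=0.4590
R=1: x+35/156x²=0 ⇒ x=−156/35=-4.4571; min R=1−1/(4·35/156)=-0.1143>−1
Confirm numerically:
  x=-4.047: |R|=0.62760 <1
  x=-2.055: |R|=0.10753 <1
  x=-2.025: |R|=0.10499 <1
  x=-4.905: |R|=1.49286 >1
  x=-4.739: |R|=1.29968 >1
  x=-4.601: |R|=1.14850 >1
So |R|<1 on (-4.4571, 0).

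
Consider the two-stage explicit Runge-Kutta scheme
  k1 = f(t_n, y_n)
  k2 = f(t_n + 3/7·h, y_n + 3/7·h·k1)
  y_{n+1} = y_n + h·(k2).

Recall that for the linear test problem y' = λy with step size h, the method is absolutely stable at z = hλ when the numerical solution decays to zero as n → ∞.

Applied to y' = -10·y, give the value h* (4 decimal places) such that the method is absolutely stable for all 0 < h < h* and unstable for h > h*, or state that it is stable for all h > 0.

Test eqn y'=λy, z=hλ:
  k1=λy_n ⇒ h·k1=z·y_n;  k2=λ(1+3/7z)y_n ⇒ h·k2=z(1+3/7z)y_n
  y_{n+1}/y_n = 1 + z(1+3/7z) = 1 + z + 3/7z²
  ⇒ R(z) = 1 + z + 3/7z².

Find x<0 with |R(x)|<1.
x=-1.68: |R|=0.5296
R=1: x+3/7x²=0 ⇒ x=−7/3=-2.3333; min R=1−1/(4·3/7)=0.4167>−1
Confirm numerically:
  x=-2.236: |R|=0.90673 <1
  x=-2.118: |R|=0.80454 <1
  x=-1.442: |R|=0.44916 <1
  x=-2.824: |R|=1.59385 >1
  x=-2.428: |R|=1.09851 >1
Interval (-2.3333, 0).

(-2.3333,0); λ=-10 ⇒ h* = (7/3)/10 = 0.2333.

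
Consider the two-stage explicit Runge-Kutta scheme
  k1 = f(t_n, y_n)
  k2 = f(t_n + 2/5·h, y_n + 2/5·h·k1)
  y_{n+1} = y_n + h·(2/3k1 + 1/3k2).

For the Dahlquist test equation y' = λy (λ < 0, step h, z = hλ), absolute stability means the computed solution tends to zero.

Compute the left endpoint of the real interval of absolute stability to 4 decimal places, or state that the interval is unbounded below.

z* = -7.5000.

Set f=λy, z=hλ:
  k1=λy_n ⇒ h·k1=z·y_n;  k2=λ(1+2/5z)y_n ⇒ h·k2=z(1+2/5z)y_n
  y_{n+1}/y_n = 1 + 2/3z + 1/3z(1+2/5z) = 1 + z + 2/15z²
  so R(z) = 1 + z + 2/15z².

Find x<0 with |R(x)|<1.
x=-0.57: |R|=0.4733
R=1: x+2/15x²=0 ⇒ x=−15/2=-7.5000; min R=1−1/(4·2/15)=-0.8750>−1
Confirm numerically:
  x=-5.812: |R|=0.30809 <1
  x=-3.401: |R|=0.85876 <1
  x=-3.252: |R|=0.84193 <1
  x=-7.972: |R|=1.50170 >1
  x=-7.776: |R|=1.28616 >1
  x=-7.575: |R|=1.07575 >1
So |R|<1 on (-7.5000, 0).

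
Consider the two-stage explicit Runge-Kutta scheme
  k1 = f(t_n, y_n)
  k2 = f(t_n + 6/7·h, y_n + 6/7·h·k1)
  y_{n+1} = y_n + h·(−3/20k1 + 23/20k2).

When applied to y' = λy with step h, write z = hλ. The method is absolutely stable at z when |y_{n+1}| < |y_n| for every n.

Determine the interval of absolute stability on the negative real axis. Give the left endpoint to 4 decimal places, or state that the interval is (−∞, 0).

(-1.0145, 0).

On y'=λy, z=hλ:
  k1=λy_n ⇒ h·k1=z·y_n;  k2=λ(1+6/7z)y_n ⇒ h·k2=z(1+6/7z)y_n
  y_{n+1}/y_n = 1 − 3/20z + 23/20z(1+6/7z) = 1 + z + 69/70z²
  Hence R(z) = 1 + z + 69/70z².

Boundary: |R(x)|=1, x<0.
x=-0.75: |R|=0.8045
R=1: x+69/70x²=0 ⇒ x=−70/69=-1.0145; min R=1−1/(4·69/70)=0.7464>−1
Confirm numerically:
  x=-0.961: |R|=0.94933 <1
  x=-0.830: |R|=0.84906 <1
  x=-0.697: |R|=0.78187 <1
  x=-0.675: |R|=0.77412 <1
  x=-1.523: |R|=1.76339 >1
  x=-1.259: |R|=1.30344 >1
So |R|<1 on (-1.0145, 0).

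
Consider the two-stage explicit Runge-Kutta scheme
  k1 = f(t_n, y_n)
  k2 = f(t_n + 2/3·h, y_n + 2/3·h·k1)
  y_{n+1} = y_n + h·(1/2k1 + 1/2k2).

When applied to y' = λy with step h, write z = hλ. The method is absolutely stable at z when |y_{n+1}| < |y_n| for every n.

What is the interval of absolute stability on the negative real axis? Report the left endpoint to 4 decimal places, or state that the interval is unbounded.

Test eqn y'=λy, z=hλ:
  k1=λy_n ⇒ h·k1=z·y_n;  k2=λ(1+2/3z)y_n ⇒ h·k2=z(1+2/3z)y_n
  y_{n+1}/y_n = 1 + 1/2z + 1/2z(1+2/3z) = 1 + z + 1/3z²
  Hence R(z) = 1 + z + 1/3z².

Find x<0 with |R(x)|<1.
x=-0.4: |R|=0.6533
R=1: x+1/3x²=0 ⇒ x=−3=-3.0000; min R=1−1/(4·1/3)=0.2500>−1
Confirm numerically:
  x=-2.884: |R|=0.88849 <1
  x=-2.653: |R|=0.69314 <1
  x=-2.255: |R|=0.44001 <1
  x=-2.205: |R|=0.41567 <1
  x=-3.597: |R|=1.71580 >1
  x=-3.459: |R|=1.52923 >1
Interval (-3.0000, 0).

(-3.0000, 0).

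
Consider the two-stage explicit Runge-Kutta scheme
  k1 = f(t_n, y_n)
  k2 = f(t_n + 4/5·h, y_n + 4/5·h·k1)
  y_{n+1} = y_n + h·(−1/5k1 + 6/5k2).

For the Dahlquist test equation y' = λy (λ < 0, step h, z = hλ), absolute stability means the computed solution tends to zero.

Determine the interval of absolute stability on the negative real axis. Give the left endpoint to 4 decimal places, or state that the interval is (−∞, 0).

With y'=λy (z=hλ):
  k1=λy_n ⇒ h·k1=z·y_n;  k2=λ(1+4/5z)y_n ⇒ h·k2=z(1+4/5z)y_n
  y_{n+1}/y_n = 1 − 1/5z + 6/5z(1+4/5z) = 1 + z + 24/25z²
  so R(z) = 1 + z + 24/25z².

Solve |R(x)|<1 on ℝ⁻.
x=-1.21: |R|=1.1955
R=1: x+24/25x²=0 ⇒ x=−25/24=-1.0417; min R=1−1/(4·24/25)=0.7396>−1
Confirm numerically:
  x=-1.005: |R|=0.96462 <1
  x=-0.739: |R|=0.78528 <1
  x=-0.557: |R|=0.74084 <1
  x=-1.150: |R|=1.11960 >1
  x=-1.097: |R|=1.05827 >1
Stable set (-1.0417, 0).

(-1.0417, 0).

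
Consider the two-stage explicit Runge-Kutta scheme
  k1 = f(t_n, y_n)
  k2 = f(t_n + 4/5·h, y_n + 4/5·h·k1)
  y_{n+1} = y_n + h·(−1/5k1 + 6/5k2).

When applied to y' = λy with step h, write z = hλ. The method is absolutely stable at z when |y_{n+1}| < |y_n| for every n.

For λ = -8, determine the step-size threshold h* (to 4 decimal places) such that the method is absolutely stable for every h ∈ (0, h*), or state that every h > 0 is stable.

Test eqn y'=λy, z=hλ:
  k1=λy_n ⇒ h·k1=z·y_n;  k2=λ(1+4/5z)y_n ⇒ h·k2=z(1+4/5z)y_n
  y_{n+1}/y_n = 1 − 1/5z + 6/5z(1+4/5z) = 1 + z + 24/25z²
  ⇒ R(z) = 1 + z + 24/25z².

Solve |R(x)|<1 on ℝ⁻.
x=-0.72: |R|=0.7777
R=1: x+24/25x²=0 ⇒ x=−25/24=-1.0417; min R=1−1/(4·24/25)=0.7396>−1
Confirm numerically:
  x=-0.645: |R|=0.75438 <1
  x=-0.559: |R|=0.74098 <1
  x=-0.503: |R|=0.73989 <1
  x=-0.446: |R|=0.74496 <1
  x=-1.613: |R|=1.88470 >1
  x=-1.302: |R|=1.32540 >1
So |R|<1 on (-1.0417, 0).

(-1.0417,0); λ=-8 ⇒ h* = (25/24)/8 = 0.1302.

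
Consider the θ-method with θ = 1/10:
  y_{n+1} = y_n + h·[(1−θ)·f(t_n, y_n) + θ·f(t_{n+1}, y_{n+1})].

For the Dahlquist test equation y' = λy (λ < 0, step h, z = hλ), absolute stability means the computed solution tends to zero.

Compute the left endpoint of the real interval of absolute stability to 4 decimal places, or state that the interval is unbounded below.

left endpoint -2.5000.

On y'=λy, z=hλ:
  y_{n+1} = y_n + z·[9/10·y_n + 1/10·y_{n+1}] ⇒ (1 − 1/10z)y_{n+1} = (1 + 9/10z)y_n
  Hence R(z) = (1 + 9/10z)/(1 − 1/10z).

Need |R(x)|<1, x<0.
x=-1.7: |R|=0.4530
R=−1: 1+9/10x = −1+1/10x ⇒ -4/5x=2 ⇒ x=2/(-4/5)=-2.5000
Confirm numerically:
  x=-1.907: |R|=0.60158 <1
  x=-1.465: |R|=0.27780 <1
  x=-1.101: |R|=0.00820 <1
  x=-1.067: |R|=0.03587 <1
  x=-2.903: |R|=1.24986 >1
  x=-2.884: |R|=1.23844 >1
  x=-2.820: |R|=1.19969 >1
Interval (-2.5000, 0).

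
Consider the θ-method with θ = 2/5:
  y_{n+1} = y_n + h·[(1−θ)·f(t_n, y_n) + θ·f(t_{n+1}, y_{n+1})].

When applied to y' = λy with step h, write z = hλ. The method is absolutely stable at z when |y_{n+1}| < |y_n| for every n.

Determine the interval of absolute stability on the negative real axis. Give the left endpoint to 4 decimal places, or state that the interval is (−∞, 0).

z∈(-10.0000,0).

With y'=λy (z=hλ):
  y_{n+1} = y_n + z·[3/5·y_n + 2/5·y_{n+1}] ⇒ (1 − 2/5z)y_{n+1} = (1 + 3/5z)y_n
  Hence R(z) = (1 + 3/5z)/(1 − 2/5z).

Find x<0 with |R(x)|<1.
x=-0.89: |R|=0.3437
R=−1: 1+3/5x = −1+2/5x ⇒ -1/5x=2 ⇒ x=2/(-1/5)=-10.0000
Confirm numerically:
  x=-7.408: |R|=0.86920 <1
  x=-7.308: |R|=0.86277 <1
  x=-6.494: |R|=0.80509 <1
  x=-4.961: |R|=0.66231 <1
  x=-10.441: |R|=1.01704 >1
  x=-10.311: |R|=1.01214 >1
  x=-10.290: |R|=1.01134 >1
Interval (-10.0000, 0).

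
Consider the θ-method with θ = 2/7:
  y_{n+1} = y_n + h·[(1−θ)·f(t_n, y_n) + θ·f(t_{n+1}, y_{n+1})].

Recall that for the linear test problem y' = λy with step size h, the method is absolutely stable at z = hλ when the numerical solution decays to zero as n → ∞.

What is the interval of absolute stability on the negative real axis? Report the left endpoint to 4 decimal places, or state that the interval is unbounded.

With y'=λy (z=hλ):
  y_{n+1} = y_n + z·[5/7·y_n + 2/7·y_{n+1}] ⇒ (1 − 2/7z)y_{n+1} = (1 + 5/7z)y_n
  Hence R(z) = (1 + 5/7z)/(1 − 2/7z).

Solve |R(x)|<1 on ℝ⁻.
x=-0.33: |R|=0.6984
R=−1: 1+5/7x = −1+2/7x ⇒ -3/7x=2 ⇒ x=2/(-3/7)=-4.6667
Confirm numerically:
  x=-4.545: |R|=0.97732 <1
  x=-3.874: |R|=0.83876 <1
  x=-2.837: |R|=0.56691 <1
  x=-4.953: |R|=1.05081 >1
  x=-4.829: |R|=1.02924 >1
  x=-4.732: |R|=1.01190 >1
So |R|<1 on (-4.6667, 0).

(-4.6667, 0).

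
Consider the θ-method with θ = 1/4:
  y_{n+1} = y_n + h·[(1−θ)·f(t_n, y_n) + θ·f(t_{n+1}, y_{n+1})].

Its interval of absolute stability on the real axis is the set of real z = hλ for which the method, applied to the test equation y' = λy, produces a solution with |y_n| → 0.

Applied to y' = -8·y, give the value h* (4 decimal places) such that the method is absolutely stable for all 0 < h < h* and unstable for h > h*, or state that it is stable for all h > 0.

(-4.0000,0); λ=-8 ⇒ h* = (4)/8 = 0.5000.

Set f=λy, z=hλ:
  y_{n+1} = y_n + z·[3/4·y_n + 1/4·y_{n+1}] ⇒ (1 − 1/4z)y_{n+1} = (1 + 3/4z)y_n
  R(z) = (1 + 3/4z)/(1 − 1/4z).

Find x<0 with |R(x)|<1.
x=-1.78: |R|=0.2318
R=−1: 1+3/4x = −1+1/4x ⇒ -1/2x=2 ⇒ x=2/(-1/2)=-4.0000
Confirm numerically:
  x=-3.237: |R|=0.78914 <1
  x=-3.033: |R|=0.72501 <1
  x=-2.900: |R|=0.68116 <1
  x=-4.496: |R|=1.11676 >1
  x=-4.168: |R|=1.04114 >1
  x=-4.163: |R|=1.03994 >1
Interval (-4.0000, 0).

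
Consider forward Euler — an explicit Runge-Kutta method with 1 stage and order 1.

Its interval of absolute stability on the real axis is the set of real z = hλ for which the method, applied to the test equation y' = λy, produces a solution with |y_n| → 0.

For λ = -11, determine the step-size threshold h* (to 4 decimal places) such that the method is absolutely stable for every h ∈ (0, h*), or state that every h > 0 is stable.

(-2.0000,0); λ=-11 ⇒ h* = 0.1818.

Test eqn y'=λy, z=hλ:
  order 1, 1-stage ⇒ R(z)=1+z
  (e.g. R(-1.37)=-0.37000, |R|=0.37000)

Find x<0 with |R(x)|<1.
x=-1.37: |R|=0.3700
|R(-1.31)|=0.3100 |R(-1.23)|=0.2300 |R(-0.57)|=0.4300
Bisect:
  x_lo=-2.4861 |R|=1.4861  x_hi=-0.0756 |R|=0.9244
  mid=-1.28082 |R|=0.28082 →hi
  mid=-1.88344 |R|=0.88344 →hi
  mid=-2.18474 |R|=1.18474 →lo
  mid=-2.03409 |R|=1.03409 →lo
  mid=-1.95876 |R|=0.95876 →hi
  mid=-1.99643 |R|=0.99643 →hi
  mid=-2.01526 |R|=1.01526 →lo
  mid=-2.00584 |R|=1.00584 →lo
  mid=-2.00114 |R|=1.00114 →lo
  mid=-1.99878 |R|=0.99878 →hi
  ...
  [-2.00011,-1.99996] ⇒ x*=-2.0000
Stable set (-2.0000, 0).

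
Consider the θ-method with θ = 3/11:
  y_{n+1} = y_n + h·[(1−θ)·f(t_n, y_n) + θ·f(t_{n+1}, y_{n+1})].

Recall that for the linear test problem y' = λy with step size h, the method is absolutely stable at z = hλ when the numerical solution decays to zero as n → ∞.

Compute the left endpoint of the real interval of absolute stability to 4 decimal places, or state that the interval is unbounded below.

Test eqn y'=λy, z=hλ:
  y_{n+1} = y_n + z·[8/11·y_n + 3/11·y_{n+1}] ⇒ (1 − 3/11z)y_{n+1} = (1 + 8/11z)y_n
  R(z) = (1 + 8/11z)/(1 − 3/11z).

Solve |R(x)|<1 on ℝ⁻.
x=-0.99: |R|=0.2205
R=−1: 1+8/11x = −1+3/11x ⇒ -5/11x=2 ⇒ x=2/(-5/11)=-4.4000
Confirm numerically:
  x=-4.223: |R|=0.96261 <1
  x=-3.839: |R|=0.87543 <1
  x=-2.564: |R|=0.50888 <1
  x=-2.333: |R|=0.42580 <1
  x=-4.778: |R|=1.07460 >1
  x=-4.421: |R|=1.00433 >1
So |R|<1 on (-4.4000, 0).

left endpoint -4.4000.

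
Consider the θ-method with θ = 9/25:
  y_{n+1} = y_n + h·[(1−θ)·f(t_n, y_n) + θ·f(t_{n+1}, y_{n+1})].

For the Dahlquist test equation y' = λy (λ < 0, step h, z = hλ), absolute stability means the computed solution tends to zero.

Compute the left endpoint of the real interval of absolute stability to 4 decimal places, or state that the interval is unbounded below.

On y'=λy, z=hλ:
  y_{n+1} = y_n + z·[16/25·y_n + 9/25·y_{n+1}] ⇒ (1 − 9/25z)y_{n+1} = (1 + 16/25z)y_n
  ⇒ R(z) = (1 + 16/25z)/(1 − 9/25z).

Find x<0 with |R(x)|<1.
x=-0.65: |R|=0.4733
R=−1: 1+16/25x = −1+9/25x ⇒ -7/25x=2 ⇒ x=2/(-7/25)=-7.1429
Confirm numerically:
  x=-7.058: |R|=0.99329 <1
  x=-3.686: |R|=0.58404 <1
  x=-3.488: |R|=0.54632 <1
  x=-2.931: |R|=0.42617 <1
  x=-7.719: |R|=1.04269 >1
  x=-7.646: |R|=1.03754 >1
  x=-7.513: |R|=1.02798 >1
Stable set (-7.1429, 0).

z* = -7.1429.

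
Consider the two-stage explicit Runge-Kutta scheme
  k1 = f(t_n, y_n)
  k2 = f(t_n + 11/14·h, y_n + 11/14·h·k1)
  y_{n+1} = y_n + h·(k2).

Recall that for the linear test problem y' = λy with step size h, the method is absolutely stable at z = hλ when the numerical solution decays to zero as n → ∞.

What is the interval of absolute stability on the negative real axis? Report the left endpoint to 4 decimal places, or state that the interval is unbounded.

Test eqn y'=λy, z=hλ:
  k1=λy_n ⇒ h·k1=z·y_n;  k2=λ(1+11/14z)y_n ⇒ h·k2=z(1+11/14z)y_n
  y_{n+1}/y_n = 1 + z(1+11/14z) = 1 + z + 11/14z²
  so R(z) = 1 + z + 11/14z².

Find x<0 with |R(x)|<1.
x=-0.86: |R|=0.7211
R=1: x+11/14x²=0 ⇒ x=−14/11=-1.2727; min R=1−1/(4·11/14)=0.6818>−1
Confirm numerically:
  x=-1.076: |R|=0.83368 <1
  x=-0.911: |R|=0.74108 <1
  x=-0.787: |R|=0.69965 <1
  x=-0.713: |R|=0.68643 <1
  x=-1.402: |R|=1.14240 >1
  x=-1.360: |R|=1.09326 >1
So |R|<1 on (-1.2727, 0).

z∈(-1.2727,0).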